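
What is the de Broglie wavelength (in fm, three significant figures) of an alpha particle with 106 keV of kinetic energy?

KE = 106 keV = 1.698 × 10⁻¹⁴ J.
p = √(2mKE) = √(2 × 6.645 × 10⁻²⁷ × 1.698 × 10⁻¹⁴) = 1.502 × 10⁻²⁰ kg·m/s.
λ = h/p = 6.626 × 10⁻³⁴ / 1.502 × 10⁻²⁰ = 4.41 × 10⁻¹⁴ m = 44.1 fm.

λ = 44.1 fm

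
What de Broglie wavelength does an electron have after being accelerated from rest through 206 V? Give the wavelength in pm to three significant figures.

KE = eV = 1.602 × 10⁻¹⁹ × 206.0 = 3.300 × 10⁻¹⁷ J.
p = √(2mKE) = √(2 × 9.109 × 10⁻³¹ × 3.300 × 10⁻¹⁷) = 7.754 × 10⁻²⁴ kg·m/s.
λ = h/p = 6.626 × 10⁻³⁴ / 7.754 × 10⁻²⁴ = 8.55 × 10⁻¹¹ m = 85.5 pm.

λ = 85.5 pm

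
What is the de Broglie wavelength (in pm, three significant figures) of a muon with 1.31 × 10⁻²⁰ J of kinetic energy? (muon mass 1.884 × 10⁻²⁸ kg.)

λ = 298 pm

p = √(2mKE) = √(2 × 1.884 × 10⁻²⁸ × 1.310 × 10⁻²⁰) = 2.222 × 10⁻²⁴ kg·m/s.
λ = h/p = 6.626 × 10⁻³⁴ / 2.222 × 10⁻²⁴ = 2.98 × 10⁻¹⁰ m = 298 pm.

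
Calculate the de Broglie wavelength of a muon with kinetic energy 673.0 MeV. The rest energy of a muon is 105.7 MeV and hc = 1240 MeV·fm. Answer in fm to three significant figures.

Total energy E = KE + m₀c² = 673.0 + 105.7 = 778.7 MeV.
(pc)² = E² − (m₀c²)² = (778.7)² − (105.7)² = 5.952 × 10⁵ MeV², so pc = 771.5 MeV.
λ = hc/(pc) = 1240 MeV·fm / 771.5 MeV = 1.61 fm.

λ = 1.61 fm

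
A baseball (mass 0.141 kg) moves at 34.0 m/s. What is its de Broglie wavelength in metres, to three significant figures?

p = mv = 0.141 × 34.0 = 4.794 kg·m/s.
λ = h/p = 6.626 × 10⁻³⁴ / 4.794 = 1.38 × 10⁻³⁴ m.

λ = 1.38 × 10⁻³⁴ m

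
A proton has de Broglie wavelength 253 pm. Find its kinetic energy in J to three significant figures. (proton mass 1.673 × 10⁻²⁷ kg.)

p = h/λ = 6.626 × 10⁻³⁴ / 2.530 × 10⁻¹⁰ = 2.619 × 10⁻²⁴ kg·m/s.
KE = p²/(2m) = (2.619 × 10⁻²⁴)² / (2 × 1.673 × 10⁻²⁷) = 2.050 × 10⁻²¹ J = 2.05 × 10⁻²¹ J.

KE = 2.05 × 10⁻²¹ J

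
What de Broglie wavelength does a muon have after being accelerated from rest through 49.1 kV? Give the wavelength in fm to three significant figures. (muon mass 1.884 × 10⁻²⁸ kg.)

λ = 385 fm

KE = eV = 1.602 × 10⁻¹⁹ × 4.910 × 10⁴ = 7.866 × 10⁻¹⁵ J.
p = √(2mKE) = √(2 × 1.884 × 10⁻²⁸ × 7.866 × 10⁻¹⁵) = 1.722 × 10⁻²¹ kg·m/s.
λ = h/p = 6.626 × 10⁻³⁴ / 1.722 × 10⁻²¹ = 3.85 × 10⁻¹³ m = 385 fm.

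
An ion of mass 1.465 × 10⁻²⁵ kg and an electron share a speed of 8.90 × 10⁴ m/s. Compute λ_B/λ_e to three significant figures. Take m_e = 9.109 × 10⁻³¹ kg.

λ_B/λ_e = 6.22 × 10⁻⁶

At fixed v, p = mv so λ = h/(mv) ∝ 1/m.
λ_B/λ_e = m_e/m_B = 9.109 × 10⁻³¹/1.465 × 10⁻²⁵ = 6.22 × 10⁻⁶.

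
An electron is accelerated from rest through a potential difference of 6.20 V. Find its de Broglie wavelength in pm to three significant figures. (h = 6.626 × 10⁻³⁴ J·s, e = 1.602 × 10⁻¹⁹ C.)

KE = eV = 1.602 × 10⁻¹⁹ × 6.200 = 9.932 × 10⁻¹⁹ J.
p = √(2mKE) = √(2 × 9.109 × 10⁻³¹ × 9.932 × 10⁻¹⁹) = 1.345 × 10⁻²⁴ kg·m/s.
λ = h/p = 6.626 × 10⁻³⁴ / 1.345 × 10⁻²⁴ = 4.93 × 10⁻¹⁰ m = 493 pm.

λ = 493 pm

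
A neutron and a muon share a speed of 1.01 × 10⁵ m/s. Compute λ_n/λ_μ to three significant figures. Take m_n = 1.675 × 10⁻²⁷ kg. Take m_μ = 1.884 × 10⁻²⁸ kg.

At fixed v, p = mv so λ = h/(mv) ∝ 1/m.
λ_n/λ_μ = m_μ/m_n = 1.884 × 10⁻²⁸/1.675 × 10⁻²⁷ = 0.112.

λ_n/λ_μ = 0.112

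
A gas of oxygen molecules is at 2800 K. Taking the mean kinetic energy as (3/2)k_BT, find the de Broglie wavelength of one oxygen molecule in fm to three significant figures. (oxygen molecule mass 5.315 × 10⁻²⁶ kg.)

λ = 8440 fm

KE = (3/2)k_BT = 1.5 × 1.381 × 10⁻²³ × 2800 = 5.800 × 10⁻²⁰ J.
p = √(2mKE) = √(2 × 5.315 × 10⁻²⁶ × 5.800 × 10⁻²⁰) = 7.852 × 10⁻²³ kg·m/s.
λ = h/p = 8.44 × 10⁻¹² m = 8440 fm.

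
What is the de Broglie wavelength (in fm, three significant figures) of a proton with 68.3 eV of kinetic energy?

λ = 3460 fm

KE = 68.3 eV = 1.094 × 10⁻¹⁷ J.
p = √(2mKE) = √(2 × 1.673 × 10⁻²⁷ × 1.094 × 10⁻¹⁷) = 1.913 × 10⁻²² kg·m/s.
λ = h/p = 6.626 × 10⁻³⁴ / 1.913 × 10⁻²² = 3.46 × 10⁻¹² m = 3460 fm.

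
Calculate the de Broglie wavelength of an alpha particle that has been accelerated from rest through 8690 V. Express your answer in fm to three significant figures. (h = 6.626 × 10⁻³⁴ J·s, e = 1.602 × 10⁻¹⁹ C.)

λ = 109 fm

KE = 2eV = 2 × 1.602 × 10⁻¹⁹ × 8690 = 2.784 × 10⁻¹⁵ J.
p = √(2mKE) = √(2 × 6.645 × 10⁻²⁷ × 2.784 × 10⁻¹⁵) = 6.083 × 10⁻²¹ kg·m/s.
λ = h/p = 6.626 × 10⁻³⁴ / 6.083 × 10⁻²¹ = 1.09 × 10⁻¹³ m = 109 fm.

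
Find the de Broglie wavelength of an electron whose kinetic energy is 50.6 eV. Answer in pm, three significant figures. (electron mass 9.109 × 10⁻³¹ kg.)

λ = 172 pm

KE = 50.6 eV = 8.106 × 10⁻¹⁸ J.
p = √(2mKE) = √(2 × 9.109 × 10⁻³¹ × 8.106 × 10⁻¹⁸) = 3.843 × 10⁻²⁴ kg·m/s.
λ = h/p = 6.626 × 10⁻³⁴ / 3.843 × 10⁻²⁴ = 1.72 × 10⁻¹⁰ m = 172 pm.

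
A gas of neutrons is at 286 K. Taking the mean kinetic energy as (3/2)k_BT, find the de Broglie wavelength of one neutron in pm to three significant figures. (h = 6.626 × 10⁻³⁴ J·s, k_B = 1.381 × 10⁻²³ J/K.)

KE = (3/2)k_BT = 1.5 × 1.381 × 10⁻²³ × 286 = 5.924 × 10⁻²¹ J.
p = √(2mKE) = √(2 × 1.675 × 10⁻²⁷ × 5.924 × 10⁻²¹) = 4.455 × 10⁻²⁴ kg·m/s.
λ = h/p = 1.49 × 10⁻¹⁰ m = 149 pm.

λ = 149 pm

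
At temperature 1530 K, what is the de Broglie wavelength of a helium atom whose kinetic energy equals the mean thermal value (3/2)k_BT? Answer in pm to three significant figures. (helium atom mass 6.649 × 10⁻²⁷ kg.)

KE = (3/2)k_BT = 1.5 × 1.381 × 10⁻²³ × 1530 = 3.169 × 10⁻²⁰ J.
p = √(2mKE) = √(2 × 6.649 × 10⁻²⁷ × 3.169 × 10⁻²⁰) = 2.053 × 10⁻²³ kg·m/s.
λ = h/p = 3.23 × 10⁻¹¹ m = 32.3 pm.

λ = 32.3 pm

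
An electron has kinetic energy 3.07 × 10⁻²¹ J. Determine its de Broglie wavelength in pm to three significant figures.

λ = 8860 pm

p = √(2mKE) = √(2 × 9.109 × 10⁻³¹ × 3.070 × 10⁻²¹) = 7.479 × 10⁻²⁶ kg·m/s.
λ = h/p = 6.626 × 10⁻³⁴ / 7.479 × 10⁻²⁶ = 8.86 × 10⁻⁹ m = 8860 pm.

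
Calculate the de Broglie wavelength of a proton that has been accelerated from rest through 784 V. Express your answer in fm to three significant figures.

KE = eV = 1.602 × 10⁻¹⁹ × 784.0 = 1.256 × 10⁻¹⁶ J.
p = √(2mKE) = √(2 × 1.673 × 10⁻²⁷ × 1.256 × 10⁻¹⁶) = 6.483 × 10⁻²² kg·m/s.
λ = h/p = 6.626 × 10⁻³⁴ / 6.483 × 10⁻²² = 1.02 × 10⁻¹² m = 1020 fm.

λ = 1020 fm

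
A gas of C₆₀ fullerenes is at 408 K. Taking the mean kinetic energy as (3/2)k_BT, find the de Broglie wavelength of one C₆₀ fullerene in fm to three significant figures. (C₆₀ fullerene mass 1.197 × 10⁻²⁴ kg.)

KE = (3/2)k_BT = 1.5 × 1.381 × 10⁻²³ × 408 = 8.452 × 10⁻²¹ J.
p = √(2mKE) = √(2 × 1.197 × 10⁻²⁴ × 8.452 × 10⁻²¹) = 1.422 × 10⁻²² kg·m/s.
λ = h/p = 4.66 × 10⁻¹² m = 4660 fm.

λ = 4660 fm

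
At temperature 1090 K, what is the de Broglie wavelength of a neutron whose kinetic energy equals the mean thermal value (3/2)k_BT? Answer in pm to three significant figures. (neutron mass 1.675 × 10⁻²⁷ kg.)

λ = 76.2 pm

KE = (3/2)k_BT = 1.5 × 1.381 × 10⁻²³ × 1090 = 2.258 × 10⁻²⁰ J.
p = √(2mKE) = √(2 × 1.675 × 10⁻²⁷ × 2.258 × 10⁻²⁰) = 8.697 × 10⁻²⁴ kg·m/s.
λ = h/p = 7.62 × 10⁻¹¹ m = 76.2 pm.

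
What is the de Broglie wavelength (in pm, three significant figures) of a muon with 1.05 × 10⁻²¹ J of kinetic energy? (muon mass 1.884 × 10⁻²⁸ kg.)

λ = 1050 pm

p = √(2mKE) = √(2 × 1.884 × 10⁻²⁸ × 1.050 × 10⁻²¹) = 6.290 × 10⁻²⁵ kg·m/s.
λ = h/p = 6.626 × 10⁻³⁴ / 6.290 × 10⁻²⁵ = 1.05 × 10⁻⁹ m = 1050 pm.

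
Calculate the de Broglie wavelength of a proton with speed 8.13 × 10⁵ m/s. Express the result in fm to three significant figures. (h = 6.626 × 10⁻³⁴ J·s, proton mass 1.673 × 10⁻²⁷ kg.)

p = mv = 1.673 × 10⁻²⁷ × 8.13 × 10⁵ = 1.360 × 10⁻²¹ kg·m/s.
λ = h/p = 6.626 × 10⁻³⁴ / 1.360 × 10⁻²¹ = 4.87 × 10⁻¹³ m = 487 fm.

λ = 487 fm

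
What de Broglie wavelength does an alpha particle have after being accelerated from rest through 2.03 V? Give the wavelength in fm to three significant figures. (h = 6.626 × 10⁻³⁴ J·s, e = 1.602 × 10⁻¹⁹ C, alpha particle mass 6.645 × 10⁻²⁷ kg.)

λ = 7130 fm

KE = 2eV = 2 × 1.602 × 10⁻¹⁹ × 2.030 = 6.504 × 10⁻¹⁹ J.
p = √(2mKE) = √(2 × 6.645 × 10⁻²⁷ × 6.504 × 10⁻¹⁹) = 9.297 × 10⁻²³ kg·m/s.
λ = h/p = 6.626 × 10⁻³⁴ / 9.297 × 10⁻²³ = 7.13 × 10⁻¹² m = 7130 fm.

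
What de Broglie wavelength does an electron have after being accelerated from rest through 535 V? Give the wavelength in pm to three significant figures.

KE = eV = 1.602 × 10⁻¹⁹ × 535.0 = 8.571 × 10⁻¹⁷ J.
p = √(2mKE) = √(2 × 9.109 × 10⁻³¹ × 8.571 × 10⁻¹⁷) = 1.250 × 10⁻²³ kg·m/s.
λ = h/p = 6.626 × 10⁻³⁴ / 1.250 × 10⁻²³ = 5.30 × 10⁻¹¹ m = 53.0 pm.

λ = 53.0 pm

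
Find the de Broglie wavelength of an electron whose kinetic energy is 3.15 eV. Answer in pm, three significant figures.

λ = 691 pm

KE = 3.15 eV = 5.046 × 10⁻¹⁹ J.
p = √(2mKE) = √(2 × 9.109 × 10⁻³¹ × 5.046 × 10⁻¹⁹) = 9.588 × 10⁻²⁵ kg·m/s.
λ = h/p = 6.626 × 10⁻³⁴ / 9.588 × 10⁻²⁵ = 6.91 × 10⁻¹⁰ m = 691 pm.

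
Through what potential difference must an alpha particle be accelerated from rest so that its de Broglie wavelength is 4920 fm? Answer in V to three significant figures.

p = h/λ = 6.626 × 10⁻³⁴ / 4.920 × 10⁻¹² = 1.347 × 10⁻²² kg·m/s.
KE = p²/(2m) = 1.365 × 10⁻¹⁸ J.
V = KE/2e = 1.365 × 10⁻¹⁸ / (2 × 1.602 × 10⁻¹⁹) = 4.26 V.

V = 4.26 V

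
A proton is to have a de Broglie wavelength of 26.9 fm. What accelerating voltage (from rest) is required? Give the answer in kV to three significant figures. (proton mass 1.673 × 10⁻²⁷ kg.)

p = h/λ = 6.626 × 10⁻³⁴ / 2.690 × 10⁻¹⁴ = 2.463 × 10⁻²⁰ kg·m/s.
KE = p²/(2m) = 1.813 × 10⁻¹³ J.
V = KE/e = 1.813 × 10⁻¹³ / (1.602 × 10⁻¹⁹) = 1130 kV.

V = 1130 kV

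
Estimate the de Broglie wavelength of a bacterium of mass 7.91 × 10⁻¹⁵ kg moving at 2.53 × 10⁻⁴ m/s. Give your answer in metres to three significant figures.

λ = 3.31 × 10⁻¹⁶ m

p = mv = 7.91 × 10⁻¹⁵ × 2.53 × 10⁻⁴ = 2.001 × 10⁻¹⁸ kg·m/s.
λ = h/p = 6.626 × 10⁻³⁴ / 2.001 × 10⁻¹⁸ = 3.31 × 10⁻¹⁶ m.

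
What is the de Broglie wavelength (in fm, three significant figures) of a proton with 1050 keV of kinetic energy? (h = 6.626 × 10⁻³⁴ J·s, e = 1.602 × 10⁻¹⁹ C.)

λ = 27.9 fm

KE = 1050 keV = 1.682 × 10⁻¹³ J.
p = √(2mKE) = √(2 × 1.673 × 10⁻²⁷ × 1.682 × 10⁻¹³) = 2.372 × 10⁻²⁰ kg·m/s.
λ = h/p = 6.626 × 10⁻³⁴ / 2.372 × 10⁻²⁰ = 2.79 × 10⁻¹⁴ m = 27.9 fm.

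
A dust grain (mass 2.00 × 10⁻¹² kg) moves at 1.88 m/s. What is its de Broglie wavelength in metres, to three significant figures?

λ = 1.76 × 10⁻²² m

p = mv = 2.00 × 10⁻¹² × 1.88 = 3.760 × 10⁻¹² kg·m/s.
λ = h/p = 6.626 × 10⁻³⁴ / 3.760 × 10⁻¹² = 1.76 × 10⁻²² m.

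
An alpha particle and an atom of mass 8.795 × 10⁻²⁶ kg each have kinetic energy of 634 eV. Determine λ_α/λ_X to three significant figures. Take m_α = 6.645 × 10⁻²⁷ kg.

At fixed KE, p = √(2mKE) so λ = h/p ∝ 1/√m.
λ_α/λ_X = √(m_X/m_α) = √(8.795 × 10⁻²⁶/6.645 × 10⁻²⁷) = √(13.24) = 3.64.

λ_α/λ_X = 3.64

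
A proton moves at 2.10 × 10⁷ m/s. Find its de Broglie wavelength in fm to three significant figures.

p = mv = 1.673 × 10⁻²⁷ × 2.10 × 10⁷ = 3.513 × 10⁻²⁰ kg·m/s.
λ = h/p = 6.626 × 10⁻³⁴ / 3.513 × 10⁻²⁰ = 1.89 × 10⁻¹⁴ m = 18.9 fm.

λ = 18.9 fm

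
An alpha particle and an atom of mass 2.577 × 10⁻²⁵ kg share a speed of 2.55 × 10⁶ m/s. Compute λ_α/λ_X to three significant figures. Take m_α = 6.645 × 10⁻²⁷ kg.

At fixed v, p = mv so λ = h/(mv) ∝ 1/m.
λ_α/λ_X = m_X/m_α = 2.577 × 10⁻²⁵/6.645 × 10⁻²⁷ = 38.8.

λ_α/λ_X = 38.8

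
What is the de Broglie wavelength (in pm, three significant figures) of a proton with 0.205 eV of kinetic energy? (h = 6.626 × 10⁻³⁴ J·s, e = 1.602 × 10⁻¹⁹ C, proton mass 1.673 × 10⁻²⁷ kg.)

KE = 0.205 eV = 3.284 × 10⁻²⁰ J.
p = √(2mKE) = √(2 × 1.673 × 10⁻²⁷ × 3.284 × 10⁻²⁰) = 1.048 × 10⁻²³ kg·m/s.
λ = h/p = 6.626 × 10⁻³⁴ / 1.048 × 10⁻²³ = 6.32 × 10⁻¹¹ m = 63.2 pm.

λ = 63.2 pm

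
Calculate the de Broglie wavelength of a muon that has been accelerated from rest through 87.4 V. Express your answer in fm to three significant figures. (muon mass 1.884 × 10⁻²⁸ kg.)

KE = eV = 1.602 × 10⁻¹⁹ × 87.40 = 1.400 × 10⁻¹⁷ J.
p = √(2mKE) = √(2 × 1.884 × 10⁻²⁸ × 1.400 × 10⁻¹⁷) = 7.263 × 10⁻²³ kg·m/s.
λ = h/p = 6.626 × 10⁻³⁴ / 7.263 × 10⁻²³ = 9.12 × 10⁻¹² m = 9120 fm.

λ = 9120 fm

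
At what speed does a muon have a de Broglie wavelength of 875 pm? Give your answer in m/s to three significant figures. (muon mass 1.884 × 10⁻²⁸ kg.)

v = 4020 m/s

p = h/λ = 6.626 × 10⁻³⁴ / 8.750 × 10⁻¹⁰ = 7.573 × 10⁻²⁵ kg·m/s.
v = p/m = 7.573 × 10⁻²⁵ / 1.884 × 10⁻²⁸ = 4.02 × 10³ m/s = 4020 m/s.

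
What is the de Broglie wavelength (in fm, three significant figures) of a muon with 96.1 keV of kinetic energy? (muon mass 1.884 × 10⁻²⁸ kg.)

KE = 96.1 keV = 1.540 × 10⁻¹⁴ J.
p = √(2mKE) = √(2 × 1.884 × 10⁻²⁸ × 1.540 × 10⁻¹⁴) = 2.409 × 10⁻²¹ kg·m/s.
λ = h/p = 6.626 × 10⁻³⁴ / 2.409 × 10⁻²¹ = 2.75 × 10⁻¹³ m = 275 fm.

λ = 275 fm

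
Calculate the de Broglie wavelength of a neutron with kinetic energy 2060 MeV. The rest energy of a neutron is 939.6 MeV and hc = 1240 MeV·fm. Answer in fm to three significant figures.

Total energy E = KE + m₀c² = 2060 + 939.6 = 2999.6 MeV.
(pc)² = E² − (m₀c²)² = (2999.6)² − (939.6)² = 8.115 × 10⁶ MeV², so pc = 2849 MeV.
λ = hc/(pc) = 1240 MeV·fm / 2849 MeV = 0.435 fm.

λ = 0.435 fm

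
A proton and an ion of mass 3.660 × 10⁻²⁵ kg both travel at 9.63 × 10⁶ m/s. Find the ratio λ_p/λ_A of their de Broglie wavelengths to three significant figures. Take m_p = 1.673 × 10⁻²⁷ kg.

At fixed v, p = mv so λ = h/(mv) ∝ 1/m.
λ_p/λ_A = m_A/m_p = 3.660 × 10⁻²⁵/1.673 × 10⁻²⁷ = 219.

λ_p/λ_A = 219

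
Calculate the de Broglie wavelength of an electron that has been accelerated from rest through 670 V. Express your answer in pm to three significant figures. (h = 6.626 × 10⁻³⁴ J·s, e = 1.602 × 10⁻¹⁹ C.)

λ = 47.4 pm

KE = eV = 1.602 × 10⁻¹⁹ × 670.0 = 1.073 × 10⁻¹⁶ J.
p = √(2mKE) = √(2 × 9.109 × 10⁻³¹ × 1.073 × 10⁻¹⁶) = 1.398 × 10⁻²³ kg·m/s.
λ = h/p = 6.626 × 10⁻³⁴ / 1.398 × 10⁻²³ = 4.74 × 10⁻¹¹ m = 47.4 pm.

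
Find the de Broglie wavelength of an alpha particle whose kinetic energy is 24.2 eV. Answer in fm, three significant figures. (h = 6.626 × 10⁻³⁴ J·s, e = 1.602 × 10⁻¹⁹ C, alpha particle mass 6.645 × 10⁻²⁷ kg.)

λ = 2920 fm

KE = 24.2 eV = 3.877 × 10⁻¹⁸ J.
p = √(2mKE) = √(2 × 6.645 × 10⁻²⁷ × 3.877 × 10⁻¹⁸) = 2.270 × 10⁻²² kg·m/s.
λ = h/p = 6.626 × 10⁻³⁴ / 2.270 × 10⁻²² = 2.92 × 10⁻¹² m = 2920 fm.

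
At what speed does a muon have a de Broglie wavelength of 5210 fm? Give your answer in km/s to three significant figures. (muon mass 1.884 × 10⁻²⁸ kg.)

p = h/λ = 6.626 × 10⁻³⁴ / 5.210 × 10⁻¹² = 1.272 × 10⁻²² kg·m/s.
v = p/m = 1.272 × 10⁻²² / 1.884 × 10⁻²⁸ = 6.75 × 10⁵ m/s = 675 km/s.

v = 675 km/s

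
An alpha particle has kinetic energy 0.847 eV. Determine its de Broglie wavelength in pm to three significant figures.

λ = 15.6 pm

KE = 0.847 eV = 1.357 × 10⁻¹⁹ J.
p = √(2mKE) = √(2 × 6.645 × 10⁻²⁷ × 1.357 × 10⁻¹⁹) = 4.247 × 10⁻²³ kg·m/s.
λ = h/p = 6.626 × 10⁻³⁴ / 4.247 × 10⁻²³ = 1.56 × 10⁻¹¹ m = 15.6 pm.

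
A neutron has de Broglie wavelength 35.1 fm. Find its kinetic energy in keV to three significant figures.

KE = 664 keV

p = h/λ = 6.626 × 10⁻³⁴ / 3.510 × 10⁻¹⁴ = 1.888 × 10⁻²⁰ kg·m/s.
KE = p²/(2m) = (1.888 × 10⁻²⁰)² / (2 × 1.675 × 10⁻²⁷) = 1.064 × 10⁻¹³ J = 664 keV.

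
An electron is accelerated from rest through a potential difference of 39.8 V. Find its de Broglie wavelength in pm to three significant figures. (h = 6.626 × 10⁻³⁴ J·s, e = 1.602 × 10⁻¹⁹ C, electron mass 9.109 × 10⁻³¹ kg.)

KE = eV = 1.602 × 10⁻¹⁹ × 39.80 = 6.376 × 10⁻¹⁸ J.
p = √(2mKE) = √(2 × 9.109 × 10⁻³¹ × 6.376 × 10⁻¹⁸) = 3.408 × 10⁻²⁴ kg·m/s.
λ = h/p = 6.626 × 10⁻³⁴ / 3.408 × 10⁻²⁴ = 1.94 × 10⁻¹⁰ m = 194 pm.

λ = 194 pm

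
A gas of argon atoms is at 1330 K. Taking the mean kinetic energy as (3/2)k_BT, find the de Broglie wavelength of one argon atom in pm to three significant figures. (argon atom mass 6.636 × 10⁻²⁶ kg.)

KE = (3/2)k_BT = 1.5 × 1.381 × 10⁻²³ × 1330 = 2.755 × 10⁻²⁰ J.
p = √(2mKE) = √(2 × 6.636 × 10⁻²⁶ × 2.755 × 10⁻²⁰) = 6.047 × 10⁻²³ kg·m/s.
λ = h/p = 1.10 × 10⁻¹¹ m = 11.0 pm.

λ = 11.0 pm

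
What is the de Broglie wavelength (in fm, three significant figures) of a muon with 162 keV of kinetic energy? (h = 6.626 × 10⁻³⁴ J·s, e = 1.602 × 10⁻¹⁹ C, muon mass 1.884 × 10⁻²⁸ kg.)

λ = 212 fm

KE = 162 keV = 2.595 × 10⁻¹⁴ J.
p = √(2mKE) = √(2 × 1.884 × 10⁻²⁸ × 2.595 × 10⁻¹⁴) = 3.127 × 10⁻²¹ kg·m/s.
λ = h/p = 6.626 × 10⁻³⁴ / 3.127 × 10⁻²¹ = 2.12 × 10⁻¹³ m = 212 fm.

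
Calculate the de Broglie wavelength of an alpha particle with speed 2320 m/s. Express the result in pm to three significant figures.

p = mv = 6.645 × 10⁻²⁷ × 2320 = 1.542 × 10⁻²³ kg·m/s.
λ = h/p = 6.626 × 10⁻³⁴ / 1.542 × 10⁻²³ = 4.30 × 10⁻¹¹ m = 43.0 pm.

λ = 43.0 pm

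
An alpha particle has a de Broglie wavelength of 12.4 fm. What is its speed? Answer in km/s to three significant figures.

v = 8040 km/s

p = h/λ = 6.626 × 10⁻³⁴ / 1.240 × 10⁻¹⁴ = 5.344 × 10⁻²⁰ kg·m/s.
v = p/m = 5.344 × 10⁻²⁰ / 6.645 × 10⁻²⁷ = 8.04 × 10⁶ m/s = 8040 km/s.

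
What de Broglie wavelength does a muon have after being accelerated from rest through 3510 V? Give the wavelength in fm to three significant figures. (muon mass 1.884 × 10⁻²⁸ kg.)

λ = 1440 fm

KE = eV = 1.602 × 10⁻¹⁹ × 3510 = 5.623 × 10⁻¹⁶ J.
p = √(2mKE) = √(2 × 1.884 × 10⁻²⁸ × 5.623 × 10⁻¹⁶) = 4.603 × 10⁻²² kg·m/s.
λ = h/p = 6.626 × 10⁻³⁴ / 4.603 × 10⁻²² = 1.44 × 10⁻¹² m = 1440 fm.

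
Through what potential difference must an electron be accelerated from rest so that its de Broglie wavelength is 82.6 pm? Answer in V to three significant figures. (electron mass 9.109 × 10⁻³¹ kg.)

V = 220 V

p = h/λ = 6.626 × 10⁻³⁴ / 8.260 × 10⁻¹¹ = 8.022 × 10⁻²⁴ kg·m/s.
KE = p²/(2m) = 3.532 × 10⁻¹⁷ J.
V = KE/e = 3.532 × 10⁻¹⁷ / (1.602 × 10⁻¹⁹) = 220 V.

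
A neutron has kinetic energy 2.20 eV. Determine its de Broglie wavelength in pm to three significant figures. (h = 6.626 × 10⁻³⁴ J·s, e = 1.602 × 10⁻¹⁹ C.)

λ = 19.3 pm

KE = 2.20 eV = 3.524 × 10⁻¹⁹ J.
p = √(2mKE) = √(2 × 1.675 × 10⁻²⁷ × 3.524 × 10⁻¹⁹) = 3.436 × 10⁻²³ kg·m/s.
λ = h/p = 6.626 × 10⁻³⁴ / 3.436 × 10⁻²³ = 1.93 × 10⁻¹¹ m = 19.3 pm.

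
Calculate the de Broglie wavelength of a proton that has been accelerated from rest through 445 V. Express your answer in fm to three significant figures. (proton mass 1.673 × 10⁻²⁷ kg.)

KE = eV = 1.602 × 10⁻¹⁹ × 445.0 = 7.129 × 10⁻¹⁷ J.
p = √(2mKE) = √(2 × 1.673 × 10⁻²⁷ × 7.129 × 10⁻¹⁷) = 4.884 × 10⁻²² kg·m/s.
λ = h/p = 6.626 × 10⁻³⁴ / 4.884 × 10⁻²² = 1.36 × 10⁻¹² m = 1360 fm.

λ = 1360 fm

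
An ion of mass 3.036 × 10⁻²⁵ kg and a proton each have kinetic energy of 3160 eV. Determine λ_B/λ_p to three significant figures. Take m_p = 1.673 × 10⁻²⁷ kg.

λ_B/λ_p = 0.0742

At fixed KE, p = √(2mKE) so λ = h/p ∝ 1/√m.
λ_B/λ_p = √(m_p/m_B) = √(1.673 × 10⁻²⁷/3.036 × 10⁻²⁵) = √(5.511 × 10⁻³) = 0.0742.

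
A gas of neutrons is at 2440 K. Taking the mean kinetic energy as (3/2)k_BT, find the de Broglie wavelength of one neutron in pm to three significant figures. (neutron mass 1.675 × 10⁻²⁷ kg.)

λ = 50.9 pm

KE = (3/2)k_BT = 1.5 × 1.381 × 10⁻²³ × 2440 = 5.054 × 10⁻²⁰ J.
p = √(2mKE) = √(2 × 1.675 × 10⁻²⁷ × 5.054 × 10⁻²⁰) = 1.301 × 10⁻²³ kg·m/s.
λ = h/p = 5.09 × 10⁻¹¹ m = 50.9 pm.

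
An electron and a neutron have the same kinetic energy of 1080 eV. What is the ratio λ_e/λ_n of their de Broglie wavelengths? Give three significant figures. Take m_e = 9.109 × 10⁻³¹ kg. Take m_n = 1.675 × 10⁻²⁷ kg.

λ_e/λ_n = 42.9

At fixed KE, p = √(2mKE) so λ = h/p ∝ 1/√m.
λ_e/λ_n = √(m_n/m_e) = √(1.675 × 10⁻²⁷/9.109 × 10⁻³¹) = √(1839) = 42.9.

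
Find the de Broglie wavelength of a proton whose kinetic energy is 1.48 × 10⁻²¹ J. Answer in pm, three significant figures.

p = √(2mKE) = √(2 × 1.673 × 10⁻²⁷ × 1.480 × 10⁻²¹) = 2.225 × 10⁻²⁴ kg·m/s.
λ = h/p = 6.626 × 10⁻³⁴ / 2.225 × 10⁻²⁴ = 2.98 × 10⁻¹⁰ m = 298 pm.

λ = 298 pm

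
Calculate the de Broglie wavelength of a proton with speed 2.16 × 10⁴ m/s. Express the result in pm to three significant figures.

λ = 18.3 pm

p = mv = 1.673 × 10⁻²⁷ × 2.16 × 10⁴ = 3.614 × 10⁻²³ kg·m/s.
λ = h/p = 6.626 × 10⁻³⁴ / 3.614 × 10⁻²³ = 1.83 × 10⁻¹¹ m = 18.3 pm.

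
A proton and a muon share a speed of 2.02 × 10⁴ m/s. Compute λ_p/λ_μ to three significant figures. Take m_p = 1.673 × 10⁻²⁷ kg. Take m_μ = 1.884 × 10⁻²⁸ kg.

λ_p/λ_μ = 0.113

At fixed v, p = mv so λ = h/(mv) ∝ 1/m.
λ_p/λ_μ = m_μ/m_p = 1.884 × 10⁻²⁸/1.673 × 10⁻²⁷ = 0.113.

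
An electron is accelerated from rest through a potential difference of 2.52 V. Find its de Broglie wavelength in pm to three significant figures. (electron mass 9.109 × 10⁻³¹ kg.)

λ = 773 pm

KE = eV = 1.602 × 10⁻¹⁹ × 2.520 = 4.037 × 10⁻¹⁹ J.
p = √(2mKE) = √(2 × 9.109 × 10⁻³¹ × 4.037 × 10⁻¹⁹) = 8.576 × 10⁻²⁵ kg·m/s.
λ = h/p = 6.626 × 10⁻³⁴ / 8.576 × 10⁻²⁵ = 7.73 × 10⁻¹⁰ m = 773 pm.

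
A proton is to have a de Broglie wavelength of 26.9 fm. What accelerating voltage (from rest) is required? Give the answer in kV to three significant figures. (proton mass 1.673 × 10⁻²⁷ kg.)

V = 1130 kV

p = h/λ = 6.626 × 10⁻³⁴ / 2.690 × 10⁻¹⁴ = 2.463 × 10⁻²⁰ kg·m/s.
KE = p²/(2m) = 1.813 × 10⁻¹³ J.
V = KE/e = 1.813 × 10⁻¹³ / (1.602 × 10⁻¹⁹) = 1130 kV.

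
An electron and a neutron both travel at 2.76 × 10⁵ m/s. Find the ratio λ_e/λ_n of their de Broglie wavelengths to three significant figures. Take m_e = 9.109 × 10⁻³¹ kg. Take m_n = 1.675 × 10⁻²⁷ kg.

λ_e/λ_n = 1840

At fixed v, p = mv so λ = h/(mv) ∝ 1/m.
λ_e/λ_n = m_n/m_e = 1.675 × 10⁻²⁷/9.109 × 10⁻³¹ = 1840.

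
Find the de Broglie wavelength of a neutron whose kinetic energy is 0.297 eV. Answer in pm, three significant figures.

λ = 52.5 pm

KE = 0.297 eV = 4.758 × 10⁻²⁰ J.
p = √(2mKE) = √(2 × 1.675 × 10⁻²⁷ × 4.758 × 10⁻²⁰) = 1.263 × 10⁻²³ kg·m/s.
λ = h/p = 6.626 × 10⁻³⁴ / 1.263 × 10⁻²³ = 5.25 × 10⁻¹¹ m = 52.5 pm.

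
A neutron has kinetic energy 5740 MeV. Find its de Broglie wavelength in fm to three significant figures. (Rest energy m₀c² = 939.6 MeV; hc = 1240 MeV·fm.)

λ = 0.188 fm

Total energy E = KE + m₀c² = 5740 + 939.6 = 6679.6 MeV.
(pc)² = E² − (m₀c²)² = (6679.6)² − (939.6)² = 4.373 × 10⁷ MeV², so pc = 6613 MeV.
λ = hc/(pc) = 1240 MeV·fm / 6613 MeV = 0.188 fm.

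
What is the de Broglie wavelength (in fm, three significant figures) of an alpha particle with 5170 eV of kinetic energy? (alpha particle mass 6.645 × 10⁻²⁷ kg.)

λ = 200 fm

KE = 5170 eV = 8.282 × 10⁻¹⁶ J.
p = √(2mKE) = √(2 × 6.645 × 10⁻²⁷ × 8.282 × 10⁻¹⁶) = 3.318 × 10⁻²¹ kg·m/s.
λ = h/p = 6.626 × 10⁻³⁴ / 3.318 × 10⁻²¹ = 2.00 × 10⁻¹³ m = 200 fm.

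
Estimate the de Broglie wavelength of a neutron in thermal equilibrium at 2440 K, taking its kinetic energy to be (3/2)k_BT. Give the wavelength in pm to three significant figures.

KE = (3/2)k_BT = 1.5 × 1.381 × 10⁻²³ × 2440 = 5.054 × 10⁻²⁰ J.
p = √(2mKE) = √(2 × 1.675 × 10⁻²⁷ × 5.054 × 10⁻²⁰) = 1.301 × 10⁻²³ kg·m/s.
λ = h/p = 5.09 × 10⁻¹¹ m = 50.9 pm.

λ = 50.9 pm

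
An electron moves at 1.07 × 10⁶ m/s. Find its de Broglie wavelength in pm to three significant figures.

p = mv = 9.109 × 10⁻³¹ × 1.07 × 10⁶ = 9.747 × 10⁻²⁵ kg·m/s.
λ = h/p = 6.626 × 10⁻³⁴ / 9.747 × 10⁻²⁵ = 6.80 × 10⁻¹⁰ m = 680 pm.

λ = 680 pm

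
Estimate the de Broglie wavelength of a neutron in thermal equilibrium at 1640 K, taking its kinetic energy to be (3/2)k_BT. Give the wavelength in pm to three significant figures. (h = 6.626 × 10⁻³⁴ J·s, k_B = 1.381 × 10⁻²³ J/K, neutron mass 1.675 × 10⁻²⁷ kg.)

KE = (3/2)k_BT = 1.5 × 1.381 × 10⁻²³ × 1640 = 3.397 × 10⁻²⁰ J.
p = √(2mKE) = √(2 × 1.675 × 10⁻²⁷ × 3.397 × 10⁻²⁰) = 1.067 × 10⁻²³ kg·m/s.
λ = h/p = 6.21 × 10⁻¹¹ m = 62.1 pm.

λ = 62.1 pm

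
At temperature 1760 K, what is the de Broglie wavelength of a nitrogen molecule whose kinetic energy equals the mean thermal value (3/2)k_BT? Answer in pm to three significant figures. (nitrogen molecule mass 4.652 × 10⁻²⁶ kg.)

λ = 11.4 pm

KE = (3/2)k_BT = 1.5 × 1.381 × 10⁻²³ × 1760 = 3.646 × 10⁻²⁰ J.
p = √(2mKE) = √(2 × 4.652 × 10⁻²⁶ × 3.646 × 10⁻²⁰) = 5.824 × 10⁻²³ kg·m/s.
λ = h/p = 1.14 × 10⁻¹¹ m = 11.4 pm.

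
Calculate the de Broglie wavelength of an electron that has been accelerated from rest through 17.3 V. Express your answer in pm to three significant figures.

KE = eV = 1.602 × 10⁻¹⁹ × 17.30 = 2.771 × 10⁻¹⁸ J.
p = √(2mKE) = √(2 × 9.109 × 10⁻³¹ × 2.771 × 10⁻¹⁸) = 2.247 × 10⁻²⁴ kg·m/s.
λ = h/p = 6.626 × 10⁻³⁴ / 2.247 × 10⁻²⁴ = 2.95 × 10⁻¹⁰ m = 295 pm.

λ = 295 pm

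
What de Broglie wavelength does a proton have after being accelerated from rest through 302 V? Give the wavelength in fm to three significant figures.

KE = eV = 1.602 × 10⁻¹⁹ × 302.0 = 4.838 × 10⁻¹⁷ J.
p = √(2mKE) = √(2 × 1.673 × 10⁻²⁷ × 4.838 × 10⁻¹⁷) = 4.023 × 10⁻²² kg·m/s.
λ = h/p = 6.626 × 10⁻³⁴ / 4.023 × 10⁻²² = 1.65 × 10⁻¹² m = 1650 fm.

λ = 1650 fm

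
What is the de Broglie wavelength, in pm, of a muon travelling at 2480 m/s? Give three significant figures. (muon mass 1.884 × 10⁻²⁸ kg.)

p = mv = 1.884 × 10⁻²⁸ × 2480 = 4.672 × 10⁻²⁵ kg·m/s.
λ = h/p = 6.626 × 10⁻³⁴ / 4.672 × 10⁻²⁵ = 1.42 × 10⁻⁹ m = 1420 pm.

λ = 1420 pm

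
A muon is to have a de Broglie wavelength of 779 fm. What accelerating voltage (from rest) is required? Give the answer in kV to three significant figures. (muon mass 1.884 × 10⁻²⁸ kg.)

p = h/λ = 6.626 × 10⁻³⁴ / 7.790 × 10⁻¹³ = 8.506 × 10⁻²² kg·m/s.
KE = p²/(2m) = 1.920 × 10⁻¹⁵ J.
V = KE/e = 1.920 × 10⁻¹⁵ / (1.602 × 10⁻¹⁹) = 12.0 kV.

V = 12.0 kV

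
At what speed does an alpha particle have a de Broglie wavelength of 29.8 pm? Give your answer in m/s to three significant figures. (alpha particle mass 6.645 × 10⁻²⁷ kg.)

v = 3350 m/s

p = h/λ = 6.626 × 10⁻³⁴ / 2.980 × 10⁻¹¹ = 2.223 × 10⁻²³ kg·m/s.
v = p/m = 2.223 × 10⁻²³ / 6.645 × 10⁻²⁷ = 3.35 × 10³ m/s = 3350 m/s.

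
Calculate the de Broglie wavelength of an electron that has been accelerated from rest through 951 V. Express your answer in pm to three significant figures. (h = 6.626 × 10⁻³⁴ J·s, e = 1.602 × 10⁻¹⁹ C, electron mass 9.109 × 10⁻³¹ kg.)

λ = 39.8 pm

KE = eV = 1.602 × 10⁻¹⁹ × 951.0 = 1.524 × 10⁻¹⁶ J.
p = √(2mKE) = √(2 × 9.109 × 10⁻³¹ × 1.524 × 10⁻¹⁶) = 1.666 × 10⁻²³ kg·m/s.
λ = h/p = 6.626 × 10⁻³⁴ / 1.666 × 10⁻²³ = 3.98 × 10⁻¹¹ m = 39.8 pm.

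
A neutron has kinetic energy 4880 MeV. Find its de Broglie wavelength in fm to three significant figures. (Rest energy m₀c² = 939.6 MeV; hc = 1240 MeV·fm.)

Total energy E = KE + m₀c² = 4880 + 939.6 = 5819.6 MeV.
(pc)² = E² − (m₀c²)² = (5819.6)² − (939.6)² = 3.298 × 10⁷ MeV², so pc = 5743 MeV.
λ = hc/(pc) = 1240 MeV·fm / 5743 MeV = 0.216 fm.

λ = 0.216 fm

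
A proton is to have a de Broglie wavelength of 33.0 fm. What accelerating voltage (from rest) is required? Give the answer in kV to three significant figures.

V = 752 kV

p = h/λ = 6.626 × 10⁻³⁴ / 3.300 × 10⁻¹⁴ = 2.008 × 10⁻²⁰ kg·m/s.
KE = p²/(2m) = 1.205 × 10⁻¹³ J.
V = KE/e = 1.205 × 10⁻¹³ / (1.602 × 10⁻¹⁹) = 752 kV.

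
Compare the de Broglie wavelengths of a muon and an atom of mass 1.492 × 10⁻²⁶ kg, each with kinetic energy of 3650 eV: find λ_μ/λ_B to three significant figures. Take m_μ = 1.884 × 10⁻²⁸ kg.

At fixed KE, p = √(2mKE) so λ = h/p ∝ 1/√m.
λ_μ/λ_B = √(m_B/m_μ) = √(1.492 × 10⁻²⁶/1.884 × 10⁻²⁸) = √(79.19) = 8.90.

λ_μ/λ_B = 8.90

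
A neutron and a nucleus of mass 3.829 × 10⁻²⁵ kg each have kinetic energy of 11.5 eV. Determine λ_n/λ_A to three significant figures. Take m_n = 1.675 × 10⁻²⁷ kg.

λ_n/λ_A = 15.1

At fixed KE, p = √(2mKE) so λ = h/p ∝ 1/√m.
λ_n/λ_A = √(m_A/m_n) = √(3.829 × 10⁻²⁵/1.675 × 10⁻²⁷) = √(228.6) = 15.1.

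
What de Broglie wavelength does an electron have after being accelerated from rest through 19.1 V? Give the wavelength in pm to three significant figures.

KE = eV = 1.602 × 10⁻¹⁹ × 19.10 = 3.060 × 10⁻¹⁸ J.
p = √(2mKE) = √(2 × 9.109 × 10⁻³¹ × 3.060 × 10⁻¹⁸) = 2.361 × 10⁻²⁴ kg·m/s.
λ = h/p = 6.626 × 10⁻³⁴ / 2.361 × 10⁻²⁴ = 2.81 × 10⁻¹⁰ m = 281 pm.

λ = 281 pm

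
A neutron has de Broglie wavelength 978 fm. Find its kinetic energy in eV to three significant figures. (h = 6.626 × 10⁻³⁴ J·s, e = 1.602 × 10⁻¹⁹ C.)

p = h/λ = 6.626 × 10⁻³⁴ / 9.780 × 10⁻¹³ = 6.775 × 10⁻²² kg·m/s.
KE = p²/(2m) = (6.775 × 10⁻²²)² / (2 × 1.675 × 10⁻²⁷) = 1.370 × 10⁻¹⁶ J = 855 eV.

KE = 855 eV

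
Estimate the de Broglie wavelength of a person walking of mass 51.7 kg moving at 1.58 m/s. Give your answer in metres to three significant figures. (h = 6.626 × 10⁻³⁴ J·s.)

λ = 8.11 × 10⁻³⁶ m

p = mv = 51.7 × 1.58 = 8.169 × 10¹ kg·m/s.
λ = h/p = 6.626 × 10⁻³⁴ / 8.169 × 10¹ = 8.11 × 10⁻³⁶ m.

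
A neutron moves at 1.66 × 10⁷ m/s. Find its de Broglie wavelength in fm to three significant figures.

p = mv = 1.675 × 10⁻²⁷ × 1.66 × 10⁷ = 2.781 × 10⁻²⁰ kg·m/s.
λ = h/p = 6.626 × 10⁻³⁴ / 2.781 × 10⁻²⁰ = 2.38 × 10⁻¹⁴ m = 23.8 fm.

λ = 23.8 fm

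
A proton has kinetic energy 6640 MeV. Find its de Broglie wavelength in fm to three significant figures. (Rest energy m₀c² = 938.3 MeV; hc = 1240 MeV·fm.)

Total energy E = KE + m₀c² = 6640 + 938.3 = 7578.3 MeV.
(pc)² = E² − (m₀c²)² = (7578.3)² − (938.3)² = 5.655 × 10⁷ MeV², so pc = 7520 MeV.
λ = hc/(pc) = 1240 MeV·fm / 7520 MeV = 0.165 fm.

λ = 0.165 fm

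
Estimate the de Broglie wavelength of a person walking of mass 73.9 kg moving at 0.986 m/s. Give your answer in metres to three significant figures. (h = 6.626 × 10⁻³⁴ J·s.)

p = mv = 73.9 × 0.986 = 7.287 × 10¹ kg·m/s.
λ = h/p = 6.626 × 10⁻³⁴ / 7.287 × 10¹ = 9.09 × 10⁻³⁶ m.

λ = 9.09 × 10⁻³⁶ m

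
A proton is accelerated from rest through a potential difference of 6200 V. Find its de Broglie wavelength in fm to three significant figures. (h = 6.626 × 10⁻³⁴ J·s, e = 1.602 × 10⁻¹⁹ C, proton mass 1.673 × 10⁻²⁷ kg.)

λ = 363 fm

KE = eV = 1.602 × 10⁻¹⁹ × 6200 = 9.932 × 10⁻¹⁶ J.
p = √(2mKE) = √(2 × 1.673 × 10⁻²⁷ × 9.932 × 10⁻¹⁶) = 1.823 × 10⁻²¹ kg·m/s.
λ = h/p = 6.626 × 10⁻³⁴ / 1.823 × 10⁻²¹ = 3.63 × 10⁻¹³ m = 363 fm.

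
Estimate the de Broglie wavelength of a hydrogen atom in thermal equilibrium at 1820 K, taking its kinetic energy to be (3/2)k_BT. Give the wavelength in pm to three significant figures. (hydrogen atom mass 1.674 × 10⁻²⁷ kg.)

KE = (3/2)k_BT = 1.5 × 1.381 × 10⁻²³ × 1820 = 3.770 × 10⁻²⁰ J.
p = √(2mKE) = √(2 × 1.674 × 10⁻²⁷ × 3.770 × 10⁻²⁰) = 1.123 × 10⁻²³ kg·m/s.
λ = h/p = 5.90 × 10⁻¹¹ m = 59.0 pm.

λ = 59.0 pm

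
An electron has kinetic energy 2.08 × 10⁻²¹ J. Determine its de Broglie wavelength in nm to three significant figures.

λ = 10.8 nm

p = √(2mKE) = √(2 × 9.109 × 10⁻³¹ × 2.080 × 10⁻²¹) = 6.156 × 10⁻²⁶ kg·m/s.
λ = h/p = 6.626 × 10⁻³⁴ / 6.156 × 10⁻²⁶ = 1.08 × 10⁻⁸ m = 10.8 nm.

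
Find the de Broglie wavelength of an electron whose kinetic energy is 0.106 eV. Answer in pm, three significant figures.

KE = 0.106 eV = 1.698 × 10⁻²⁰ J.
p = √(2mKE) = √(2 × 9.109 × 10⁻³¹ × 1.698 × 10⁻²⁰) = 1.759 × 10⁻²⁵ kg·m/s.
λ = h/p = 6.626 × 10⁻³⁴ / 1.759 × 10⁻²⁵ = 3.77 × 10⁻⁹ m = 3770 pm.

λ = 3770 pm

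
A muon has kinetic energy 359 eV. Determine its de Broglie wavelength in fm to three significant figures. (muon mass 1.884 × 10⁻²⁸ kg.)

KE = 359 eV = 5.751 × 10⁻¹⁷ J.
p = √(2mKE) = √(2 × 1.884 × 10⁻²⁸ × 5.751 × 10⁻¹⁷) = 1.472 × 10⁻²² kg·m/s.
λ = h/p = 6.626 × 10⁻³⁴ / 1.472 × 10⁻²² = 4.50 × 10⁻¹² m = 4500 fm.

λ = 4500 fm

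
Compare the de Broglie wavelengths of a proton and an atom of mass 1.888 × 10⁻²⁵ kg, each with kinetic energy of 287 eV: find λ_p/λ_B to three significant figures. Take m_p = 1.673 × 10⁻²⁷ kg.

At fixed KE, p = √(2mKE) so λ = h/p ∝ 1/√m.
λ_p/λ_B = √(m_B/m_p) = √(1.888 × 10⁻²⁵/1.673 × 10⁻²⁷) = √(112.9) = 10.6.

λ_p/λ_B = 10.6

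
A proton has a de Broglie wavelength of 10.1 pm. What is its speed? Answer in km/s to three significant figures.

p = h/λ = 6.626 × 10⁻³⁴ / 1.010 × 10⁻¹¹ = 6.560 × 10⁻²³ kg·m/s.
v = p/m = 6.560 × 10⁻²³ / 1.673 × 10⁻²⁷ = 3.92 × 10⁴ m/s = 39.2 km/s.

v = 39.2 km/s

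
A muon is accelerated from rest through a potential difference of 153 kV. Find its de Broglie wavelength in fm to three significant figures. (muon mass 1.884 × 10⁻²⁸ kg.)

λ = 218 fm

KE = eV = 1.602 × 10⁻¹⁹ × 1.530 × 10⁵ = 2.451 × 10⁻¹⁴ J.
p = √(2mKE) = √(2 × 1.884 × 10⁻²⁸ × 2.451 × 10⁻¹⁴) = 3.039 × 10⁻²¹ kg·m/s.
λ = h/p = 6.626 × 10⁻³⁴ / 3.039 × 10⁻²¹ = 2.18 × 10⁻¹³ m = 218 fm.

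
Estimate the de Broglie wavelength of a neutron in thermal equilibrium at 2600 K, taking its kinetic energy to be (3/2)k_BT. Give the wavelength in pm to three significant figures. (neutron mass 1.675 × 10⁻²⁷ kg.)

λ = 49.3 pm

KE = (3/2)k_BT = 1.5 × 1.381 × 10⁻²³ × 2600 = 5.386 × 10⁻²⁰ J.
p = √(2mKE) = √(2 × 1.675 × 10⁻²⁷ × 5.386 × 10⁻²⁰) = 1.343 × 10⁻²³ kg·m/s.
λ = h/p = 4.93 × 10⁻¹¹ m = 49.3 pm.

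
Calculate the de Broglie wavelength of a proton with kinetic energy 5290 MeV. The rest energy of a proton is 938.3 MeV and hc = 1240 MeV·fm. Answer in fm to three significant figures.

λ = 0.201 fm

Total energy E = KE + m₀c² = 5290 + 938.3 = 6228.3 MeV.
(pc)² = E² − (m₀c²)² = (6228.3)² − (938.3)² = 3.791 × 10⁷ MeV², so pc = 6157 MeV.
λ = hc/(pc) = 1240 MeV·fm / 6157 MeV = 0.201 fm.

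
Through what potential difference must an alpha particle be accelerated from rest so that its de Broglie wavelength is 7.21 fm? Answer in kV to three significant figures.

p = h/λ = 6.626 × 10⁻³⁴ / 7.210 × 10⁻¹⁵ = 9.190 × 10⁻²⁰ kg·m/s.
KE = p²/(2m) = 6.355 × 10⁻¹³ J.
V = KE/2e = 6.355 × 10⁻¹³ / (2 × 1.602 × 10⁻¹⁹) = 1980 kV.

V = 1980 kV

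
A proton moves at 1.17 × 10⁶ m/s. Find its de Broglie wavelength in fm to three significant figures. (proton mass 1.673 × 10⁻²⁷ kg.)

p = mv = 1.673 × 10⁻²⁷ × 1.17 × 10⁶ = 1.957 × 10⁻²¹ kg·m/s.
λ = h/p = 6.626 × 10⁻³⁴ / 1.957 × 10⁻²¹ = 3.39 × 10⁻¹³ m = 339 fm.

λ = 339 fm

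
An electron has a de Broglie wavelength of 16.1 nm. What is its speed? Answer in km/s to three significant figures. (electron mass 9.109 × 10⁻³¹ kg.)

v = 45.2 km/s

p = h/λ = 6.626 × 10⁻³⁴ / 1.610 × 10⁻⁸ = 4.116 × 10⁻²⁶ kg·m/s.
v = p/m = 4.116 × 10⁻²⁶ / 9.109 × 10⁻³¹ = 4.52 × 10⁴ m/s = 45.2 km/s.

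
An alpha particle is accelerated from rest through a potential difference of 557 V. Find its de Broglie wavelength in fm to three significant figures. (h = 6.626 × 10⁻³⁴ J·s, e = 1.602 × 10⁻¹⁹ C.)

KE = 2eV = 2 × 1.602 × 10⁻¹⁹ × 557.0 = 1.785 × 10⁻¹⁶ J.
p = √(2mKE) = √(2 × 6.645 × 10⁻²⁷ × 1.785 × 10⁻¹⁶) = 1.540 × 10⁻²¹ kg·m/s.
λ = h/p = 6.626 × 10⁻³⁴ / 1.540 × 10⁻²¹ = 4.30 × 10⁻¹³ m = 430 fm.

λ = 430 fm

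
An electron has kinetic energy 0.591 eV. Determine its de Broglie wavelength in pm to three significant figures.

λ = 1600 pm

KE = 0.591 eV = 9.468 × 10⁻²⁰ J.
p = √(2mKE) = √(2 × 9.109 × 10⁻³¹ × 9.468 × 10⁻²⁰) = 4.153 × 10⁻²⁵ kg·m/s.
λ = h/p = 6.626 × 10⁻³⁴ / 4.153 × 10⁻²⁵ = 1.60 × 10⁻⁹ m = 1600 pm.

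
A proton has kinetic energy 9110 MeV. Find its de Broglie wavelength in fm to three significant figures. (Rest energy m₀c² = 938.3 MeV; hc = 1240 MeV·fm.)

λ = 0.124 fm

Total energy E = KE + m₀c² = 9110 + 938.3 = 10048.3 MeV.
(pc)² = E² − (m₀c²)² = (10048.3)² − (938.3)² = 1.001 × 10⁸ MeV², so pc = 1.000 × 10⁴ MeV.
λ = hc/(pc) = 1240 MeV·fm / 1.000 × 10⁴ MeV = 0.124 fm.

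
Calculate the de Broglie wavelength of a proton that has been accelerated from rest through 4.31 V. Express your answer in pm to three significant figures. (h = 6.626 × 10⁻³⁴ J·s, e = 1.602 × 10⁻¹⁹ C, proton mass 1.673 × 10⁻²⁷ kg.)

λ = 13.8 pm

KE = eV = 1.602 × 10⁻¹⁹ × 4.310 = 6.905 × 10⁻¹⁹ J.
p = √(2mKE) = √(2 × 1.673 × 10⁻²⁷ × 6.905 × 10⁻¹⁹) = 4.807 × 10⁻²³ kg·m/s.
λ = h/p = 6.626 × 10⁻³⁴ / 4.807 × 10⁻²³ = 1.38 × 10⁻¹¹ m = 13.8 pm.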